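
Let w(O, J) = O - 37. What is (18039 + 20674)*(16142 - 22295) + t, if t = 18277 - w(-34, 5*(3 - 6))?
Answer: -238182741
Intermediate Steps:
w(O, J) = -37 + O
t = 18348 (t = 18277 - (-37 - 34) = 18277 - 1*(-71) = 18277 + 71 = 18348)
(18039 + 20674)*(16142 - 22295) + t = (18039 + 20674)*(16142 - 22295) + 18348 = 38713*(-6153) + 18348 = -238201089 + 18348 = -238182741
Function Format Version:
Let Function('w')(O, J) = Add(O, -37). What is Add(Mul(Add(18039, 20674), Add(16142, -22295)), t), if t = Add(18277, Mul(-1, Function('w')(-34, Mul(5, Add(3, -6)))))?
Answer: -238182741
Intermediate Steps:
Function('w')(O, J) = Add(-37, O)
t = 18348 (t = Add(18277, Mul(-1, Add(-37, -34))) = Add(18277, Mul(-1, -71)) = Add(18277, 71) = 18348)
Add(Mul(Add(18039, 20674), Add(16142, -22295)), t) = Add(Mul(Add(18039, 20674), Add(16142, -22295)), 18348) = Add(Mul(38713, -6153), 18348) = Add(-238201089, 18348) = -238182741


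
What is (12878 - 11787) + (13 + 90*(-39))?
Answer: -2406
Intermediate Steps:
(12878 - 11787) + (13 + 90*(-39)) = 1091 + (13 - 3510) = 1091 - 3497 = -2406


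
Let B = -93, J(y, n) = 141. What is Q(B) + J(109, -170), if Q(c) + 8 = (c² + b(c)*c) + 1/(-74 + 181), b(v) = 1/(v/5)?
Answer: 940210/107 ≈ 8787.0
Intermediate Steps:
b(v) = 5/v (b(v) = 1/(v*(⅕)) = 1/(v/5) = 5/v)
Q(c) = -320/107 + c² (Q(c) = -8 + ((c² + (5/c)*c) + 1/(-74 + 181)) = -8 + ((c² + 5) + 1/107) = -8 + ((5 + c²) + 1/107) = -8 + (536/107 + c²) = -320/107 + c²)
Q(B) + J(109, -170) = (-320/107 + (-93)²) + 141 = (-320/107 + 8649) + 141 = 925123/107 + 141 = 940210/107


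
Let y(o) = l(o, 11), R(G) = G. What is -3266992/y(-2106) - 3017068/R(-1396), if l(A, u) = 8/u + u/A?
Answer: -26400798074419/5837723 ≈ -4.5224e+6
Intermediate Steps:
y(o) = 8/11 + 11/o
-3266992/y(-2106) - 3017068/R(-1396) = -3266992/(8/11 + 11/(-2106)) - 3017068/(-1396) = -3266992/(8/11 + 11*(-1/2106)) - 3017068*(-1/1396) = -3266992/(8/11 - 11/2106) + 754267/349 = -3266992/16727/23166 + 754267/349 = -3266992*23166/16727 + 754267/349 = -75683136672/16727 + 754267/349 = -26400798074419/5837723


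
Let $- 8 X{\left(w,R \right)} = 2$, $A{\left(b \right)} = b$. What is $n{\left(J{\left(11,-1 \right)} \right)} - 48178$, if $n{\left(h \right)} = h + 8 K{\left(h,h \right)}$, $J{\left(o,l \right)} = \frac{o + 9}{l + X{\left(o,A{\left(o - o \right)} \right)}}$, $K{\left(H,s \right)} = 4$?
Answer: $-48162$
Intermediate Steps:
$X{\left(w,R \right)} = - \frac{1}{4}$ ($X{\left(w,R \right)} = \left(- \frac{1}{8}\right) 2 = - \frac{1}{4}$)
$J{\left(o,l \right)} = \frac{9 + o}{- \frac{1}{4} + l}$ ($J{\left(o,l \right)} = \frac{o + 9}{l - \frac{1}{4}} = \frac{9 + o}{- \frac{1}{4} + l}$)
$n{\left(h \right)} = 32 + h$ ($n{\left(h \right)} = h + 8 \cdot 4 = h + 32 = 32 + h$)
$n{\left(J{\left(11,-1 \right)} \right)} - 48178 = \left(32 + \frac{4 \left(9 + 11\right)}{-1 + 4 \left(-1\right)}\right) - 48178 = \left(32 + 4 \frac{1}{-1 - 4} \cdot 20\right) - 48178 = \left(32 + 4 \frac{1}{-5} \cdot 20\right) - 48178 = \left(32 + 4 \left(- \frac{1}{5}\right) 20\right) - 48178 = \left(32 - 16\right) - 48178 = 16 - 48178 = -48162$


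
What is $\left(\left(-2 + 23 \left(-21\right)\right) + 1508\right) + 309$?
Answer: $1332$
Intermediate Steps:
$\left(\left(-2 + 23 \left(-21\right)\right) + 1508\right) + 309 = \left(\left(-2 - 483\right) + 1508\right) + 309 = \left(-485 + 1508\right) + 309 = 1023 + 309 = 1332$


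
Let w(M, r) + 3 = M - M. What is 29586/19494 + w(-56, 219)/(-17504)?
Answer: 86321971/56870496 ≈ 1.5179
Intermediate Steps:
w(M, r) = -3 (w(M, r) = -3 + (M - M) = -3 + 0 = -3)
29586/19494 + w(-56, 219)/(-17504) = 29586/19494 - 3/(-17504) = 29586*(1/19494) - 3*(-1/17504) = 4931/3249 + 3/17504 = 86321971/56870496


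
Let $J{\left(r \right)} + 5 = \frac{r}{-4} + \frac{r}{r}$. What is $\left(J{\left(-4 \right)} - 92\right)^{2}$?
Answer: $9025$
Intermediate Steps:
$J{\left(r \right)} = -4 - \frac{r}{4}$ ($J{\left(r \right)} = -5 + \left(\frac{r}{-4} + \frac{r}{r}\right) = -5 + \left(r \left(- \frac{1}{4}\right) + 1\right) = -5 - \left(-1 + \frac{r}{4}\right) = -4 - \frac{r}{4}$)
$\left(J{\left(-4 \right)} - 92\right)^{2} = \left(\left(-4 - -1\right) - 92\right)^{2} = \left(\left(-4 + 1\right) - 92\right)^{2} = \left(-3 - 92\right)^{2} = \left(-95\right)^{2} = 9025$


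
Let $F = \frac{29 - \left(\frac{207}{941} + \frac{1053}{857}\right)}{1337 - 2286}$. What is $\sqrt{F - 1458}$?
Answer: $\frac{i \sqrt{853963851326312693915}}{765308713} \approx 38.184 i$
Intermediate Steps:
$F = - \frac{22218401}{765308713}$ ($F = \frac{29 - \frac{1168272}{806437}}{-949} = \left(29 - \frac{1168272}{806437}\right) \left(- \frac{1}{949}\right) = \frac{22218401}{806437} \left(- \frac{1}{949}\right) = - \frac{22218401}{765308713} \approx -0.029032$)
$\sqrt{F - 1458} = \sqrt{- \frac{22218401}{765308713} - 1458} = \sqrt{- \frac{1115842321955}{765308713}} = \frac{i \sqrt{853963851326312693915}}{765308713}$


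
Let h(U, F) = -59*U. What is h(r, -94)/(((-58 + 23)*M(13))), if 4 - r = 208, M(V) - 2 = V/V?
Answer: -4012/35 ≈ -114.63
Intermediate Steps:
M(V) = 3 (M(V) = 2 + V/V = 2 + 1 = 3)
r = -204 (r = 4 - 1*208 = 4 - 208 = -204)
h(r, -94)/(((-58 + 23)*M(13))) = (-59*(-204))/(((-58 + 23)*3)) = 12036/((-35*3)) = 12036/(-105) = 12036*(-1/105) = -4012/35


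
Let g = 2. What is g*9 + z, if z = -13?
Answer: 5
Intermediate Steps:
g*9 + z = 2*9 - 13 = 18 - 13 = 5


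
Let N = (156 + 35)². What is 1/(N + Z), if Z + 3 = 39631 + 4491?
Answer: 1/80600 ≈ 1.2407e-5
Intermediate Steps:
N = 36481 (N = 191² = 36481)
Z = 44119 (Z = -3 + (39631 + 4491) = -3 + 44122 = 44119)
1/(N + Z) = 1/(36481 + 44119) = 1/80600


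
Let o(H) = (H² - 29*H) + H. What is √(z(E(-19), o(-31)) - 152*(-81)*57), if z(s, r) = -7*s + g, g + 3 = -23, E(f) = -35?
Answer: √702003 ≈ 837.86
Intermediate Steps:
g = -26 (g = -3 - 23 = -26)
o(H) = H² - 28*H
z(s, r) = -26 - 7*s (z(s, r) = -7*s - 26 = -26 - 7*s)
√(z(E(-19), o(-31)) - 152*(-81)*57) = √((-26 - 7*(-35)) - 152*(-81)*57) = √((-26 + 245) + 12312*57) = √(219 + 701784) = √702003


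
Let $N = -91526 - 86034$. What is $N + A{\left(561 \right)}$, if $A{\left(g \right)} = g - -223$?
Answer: $-176776$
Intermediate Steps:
$N = -177560$ ($N = -91526 - 86034 = -177560$)
$A{\left(g \right)} = 223 + g$ ($A{\left(g \right)} = g + 223 = 223 + g$)
$N + A{\left(561 \right)} = -177560 + \left(223 + 561\right) = -177560 + 784 = -176776$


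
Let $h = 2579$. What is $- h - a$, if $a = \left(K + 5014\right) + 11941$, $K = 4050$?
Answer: $-23584$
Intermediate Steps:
$a = 21005$ ($a = \left(4050 + 5014\right) + 11941 = 9064 + 11941 = 21005$)
$- h - a = \left(-1\right) 2579 - 21005 = -2579 - 21005 = -23584$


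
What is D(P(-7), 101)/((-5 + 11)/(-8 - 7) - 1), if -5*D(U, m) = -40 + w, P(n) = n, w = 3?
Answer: -37/7 ≈ -5.2857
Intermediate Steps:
D(U, m) = 37/5 (D(U, m) = -(-40 + 3)/5 = -⅕*(-37) = 37/5)
D(P(-7), 101)/((-5 + 11)/(-8 - 7) - 1) = (37/5)/((-5 + 11)/(-8 - 7) - 1) = (37/5)/(6/(-15) - 1) = (37/5)/(6*(-1/15) - 1) = (37/5)/(-⅖ - 1) = (37/5)/(-7/5) = -5/7*37/5 = -37/7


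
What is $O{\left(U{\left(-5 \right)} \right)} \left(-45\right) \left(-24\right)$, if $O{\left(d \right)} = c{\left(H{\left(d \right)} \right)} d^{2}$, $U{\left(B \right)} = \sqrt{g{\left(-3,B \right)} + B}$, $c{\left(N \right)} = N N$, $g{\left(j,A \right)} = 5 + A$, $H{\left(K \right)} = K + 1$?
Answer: $21600 - 10800 i \sqrt{5} \approx 21600.0 - 24150.0 i$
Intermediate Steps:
$H{\left(K \right)} = 1 + K$
$c{\left(N \right)} = N^{2}$
$U{\left(B \right)} = \sqrt{5 + 2 B}$ ($U{\left(B \right)} = \sqrt{\left(5 + B\right) + B} = \sqrt{5 + 2 B}$)
$O{\left(d \right)} = d^{2} \left(1 + d\right)^{2}$ ($O{\left(d \right)} = \left(1 + d\right)^{2} d^{2} = d^{2} \left(1 + d\right)^{2}$)
$O{\left(U{\left(-5 \right)} \right)} \left(-45\right) \left(-24\right) = \left(\sqrt{5 + 2 \left(-5\right)}\right)^{2} \left(1 + \sqrt{5 + 2 \left(-5\right)}\right)^{2} \left(-45\right) \left(-24\right) = \left(\sqrt{5 - 10}\right)^{2} \left(1 + \sqrt{5 - 10}\right)^{2} \left(-45\right) \left(-24\right) = \left(\sqrt{-5}\right)^{2} \left(1 + \sqrt{-5}\right)^{2} \left(-45\right) \left(-24\right) = \left(i \sqrt{5}\right)^{2} \left(1 + i \sqrt{5}\right)^{2} \left(-45\right) \left(-24\right) = - 5 \left(1 + i \sqrt{5}\right)^{2} \left(-45\right) \left(-24\right) = 225 \left(1 + i \sqrt{5}\right)^{2} \left(-24\right) = - 5400 \left(1 + i \sqrt{5}\right)^{2}$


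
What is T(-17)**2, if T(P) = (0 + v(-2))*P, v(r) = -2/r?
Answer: 289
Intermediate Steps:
T(P) = P (T(P) = (0 - 2/(-2))*P = (0 - 2*(-1/2))*P = (0 + 1)*P = 1*P = P)
T(-17)**2 = (-17)**2 = 289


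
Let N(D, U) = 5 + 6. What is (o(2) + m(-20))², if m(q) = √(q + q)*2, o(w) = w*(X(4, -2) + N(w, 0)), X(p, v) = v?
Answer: 164 + 144*I*√10 ≈ 164.0 + 455.37*I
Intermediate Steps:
N(D, U) = 11
o(w) = 9*w (o(w) = w*(-2 + 11) = w*9 = 9*w)
m(q) = 2*√2*√q (m(q) = √(2*q)*2 = (√2*√q)*2 = 2*√2*√q)
(o(2) + m(-20))² = (9*2 + 2*√2*√(-20))² = (18 + 2*√2*(2*I*√5))² = (18 + 4*I*√10)²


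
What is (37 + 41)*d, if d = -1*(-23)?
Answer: 1794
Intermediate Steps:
d = 23
(37 + 41)*d = (37 + 41)*23 = 78*23 = 1794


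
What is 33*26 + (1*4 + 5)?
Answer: 867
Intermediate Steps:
33*26 + (1*4 + 5) = 858 + (4 + 5) = 858 + 9 = 867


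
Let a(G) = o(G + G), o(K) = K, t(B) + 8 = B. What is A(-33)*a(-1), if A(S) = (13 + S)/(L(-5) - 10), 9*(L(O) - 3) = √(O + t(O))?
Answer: -2520/443 - 120*I*√2/443 ≈ -5.6885 - 0.38308*I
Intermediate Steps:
t(B) = -8 + B
L(O) = 3 + √(-8 + 2*O)/9 (L(O) = 3 + √(O + (-8 + O))/9 = 3 + √(-8 + 2*O)/9)
a(G) = 2*G (a(G) = G + G = 2*G)
A(S) = (13 + S)/(-7 + I*√2/3) (A(S) = (13 + S)/((3 + √(-8 + 2*(-5))/9) - 10) = (13 + S)/((3 + √(-8 - 10)/9) - 10) = (13 + S)/((3 + √(-18)/9) - 10) = (13 + S)/((3 + (3*I*√2)/9) - 10) = (13 + S)/((3 + I*√2/3) - 10) = (13 + S)/(-7 + I*√2/3))
A(-33)*a(-1) = (-(13 - 33)/(7 - I*√2/3))*(2*(-1)) = -1*(-20)/(7 - I*√2/3)*(-2) = (20/(7 - I*√2/3))*(-2) = -40/(7 - I*√2/3)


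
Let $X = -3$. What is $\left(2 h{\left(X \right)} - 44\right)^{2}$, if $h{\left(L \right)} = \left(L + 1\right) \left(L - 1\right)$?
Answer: $784$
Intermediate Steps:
$h{\left(L \right)} = \left(1 + L\right) \left(-1 + L\right)$
$\left(2 h{\left(X \right)} - 44\right)^{2} = \left(2 \left(-1 + \left(-3\right)^{2}\right) - 44\right)^{2} = \left(2 \left(-1 + 9\right) - 44\right)^{2} = \left(2 \cdot 8 - 44\right)^{2} = \left(16 - 44\right)^{2} = \left(-28\right)^{2} = 784$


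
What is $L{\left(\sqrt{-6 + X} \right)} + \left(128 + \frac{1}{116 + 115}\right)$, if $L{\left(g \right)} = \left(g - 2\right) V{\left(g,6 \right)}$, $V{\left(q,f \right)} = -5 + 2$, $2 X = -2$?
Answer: $\frac{30955}{231} - 3 i \sqrt{7} \approx 134.0 - 7.9373 i$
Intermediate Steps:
$X = -1$ ($X = \frac{1}{2} \left(-2\right) = -1$)
$V{\left(q,f \right)} = -3$
$L{\left(g \right)} = 6 - 3 g$ ($L{\left(g \right)} = \left(g - 2\right) \left(-3\right) = \left(-2 + g\right) \left(-3\right) = 6 - 3 g$)
$L{\left(\sqrt{-6 + X} \right)} + \left(128 + \frac{1}{116 + 115}\right) = \left(6 - 3 \sqrt{-6 - 1}\right) + \left(128 + \frac{1}{116 + 115}\right) = \left(6 - 3 \sqrt{-7}\right) + \left(128 + \frac{1}{231}\right) = \left(6 - 3 i \sqrt{7}\right) + \left(128 + \frac{1}{231}\right) = \left(6 - 3 i \sqrt{7}\right) + \frac{29569}{231} = \frac{30955}{231} - 3 i \sqrt{7}$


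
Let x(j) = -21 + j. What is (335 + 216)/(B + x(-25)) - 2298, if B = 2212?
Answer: -261943/114 ≈ -2297.7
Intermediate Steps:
(335 + 216)/(B + x(-25)) - 2298 = (335 + 216)/(2212 + (-21 - 25)) - 2298 = 551/(2212 - 46) - 2298 = 551/2166 - 2298 = 551*(1/2166) - 2298 = 29/114 - 2298 = -261943/114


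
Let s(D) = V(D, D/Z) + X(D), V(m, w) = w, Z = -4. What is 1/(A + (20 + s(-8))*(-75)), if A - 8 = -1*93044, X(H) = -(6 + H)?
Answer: -1/94836 ≈ -1.0545e-5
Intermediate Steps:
X(H) = -6 - H
s(D) = -6 - 5*D/4 (s(D) = D/(-4) + (-6 - D) = D*(-1/4) + (-6 - D) = -D/4 + (-6 - D) = -6 - 5*D/4)
A = -93036 (A = 8 - 1*93044 = 8 - 93044 = -93036)
1/(A + (20 + s(-8))*(-75)) = 1/(-93036 + (20 + (-6 - 5/4*(-8)))*(-75)) = 1/(-93036 + (20 + (-6 + 10))*(-75)) = 1/(-93036 + (20 + 4)*(-75)) = 1/(-93036 + 24*(-75)) = 1/(-93036 - 1800) = 1/(-94836) = -1/94836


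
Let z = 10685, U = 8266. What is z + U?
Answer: 18951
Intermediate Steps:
z + U = 10685 + 8266 = 18951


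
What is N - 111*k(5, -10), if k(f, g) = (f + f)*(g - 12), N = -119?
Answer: 24301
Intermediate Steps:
k(f, g) = 2*f*(-12 + g) (k(f, g) = (2*f)*(-12 + g) = 2*f*(-12 + g))
N - 111*k(5, -10) = -119 - 222*5*(-12 - 10) = -119 - 222*5*(-22) = -119 - 111*(-220) = -119 + 24420 = 24301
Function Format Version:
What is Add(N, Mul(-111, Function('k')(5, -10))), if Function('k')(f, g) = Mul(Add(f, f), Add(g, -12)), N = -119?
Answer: 24301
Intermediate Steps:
Function('k')(f, g) = Mul(2, f, Add(-12, g)) (Function('k')(f, g) = Mul(Mul(2, f), Add(-12, g)) = Mul(2, f, Add(-12, g)))
Add(N, Mul(-111, Function('k')(5, -10))) = Add(-119, Mul(-111, Mul(2, 5, Add(-12, -10)))) = Add(-119, Mul(-111, Mul(2, 5, -22))) = Add(-119, Mul(-111, -220)) = Add(-119, 24420) = 24301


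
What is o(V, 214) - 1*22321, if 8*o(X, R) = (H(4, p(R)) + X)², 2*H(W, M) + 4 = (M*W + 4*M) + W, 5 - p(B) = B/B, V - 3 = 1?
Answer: -22271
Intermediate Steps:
V = 4 (V = 3 + 1 = 4)
p(B) = 4 (p(B) = 5 - B/B = 5 - 1*1 = 5 - 1 = 4)
H(W, M) = -2 + W/2 + 2*M + M*W/2 (H(W, M) = -2 + ((M*W + 4*M) + W)/2 = -2 + ((4*M + M*W) + W)/2 = -2 + (W + 4*M + M*W)/2 = -2 + (W/2 + 2*M + M*W/2) = -2 + W/2 + 2*M + M*W/2)
o(X, R) = (16 + X)²/8 (o(X, R) = ((-2 + (½)*4 + 2*4 + (½)*4*4) + X)²/8 = ((-2 + 2 + 8 + 8) + X)²/8 = (16 + X)²/8)
o(V, 214) - 1*22321 = (16 + 4)²/8 - 1*22321 = (⅛)*20² - 22321 = (⅛)*400 - 22321 = 50 - 22321 = -22271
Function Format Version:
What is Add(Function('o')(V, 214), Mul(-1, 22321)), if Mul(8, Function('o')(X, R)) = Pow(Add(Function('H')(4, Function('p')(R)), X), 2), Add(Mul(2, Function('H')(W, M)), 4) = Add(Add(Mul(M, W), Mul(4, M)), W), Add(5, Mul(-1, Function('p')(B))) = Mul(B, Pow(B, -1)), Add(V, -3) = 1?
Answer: -22271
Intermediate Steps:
V = 4 (V = Add(3, 1) = 4)
Function('p')(B) = 4 (Function('p')(B) = Add(5, Mul(-1, Mul(B, Pow(B, -1)))) = Add(5, Mul(-1, 1)) = Add(5, -1) = 4)
Function('H')(W, M) = Add(-2, Mul(Rational(1, 2), W), Mul(2, M), Mul(Rational(1, 2), M, W)) (Function('H')(W, M) = Add(-2, Mul(Rational(1, 2), Add(Add(Mul(M, W), Mul(4, M)), W))) = Add(-2, Mul(Rational(1, 2), Add(Add(Mul(4, M), Mul(M, W)), W))) = Add(-2, Mul(Rational(1, 2), Add(W, Mul(4, M), Mul(M, W)))) = Add(-2, Add(Mul(Rational(1, 2), W), Mul(2, M), Mul(Rational(1, 2), M, W))) = Add(-2, Mul(Rational(1, 2), W), Mul(2, M), Mul(Rational(1, 2), M, W)))
Function('o')(X, R) = Mul(Rational(1, 8), Pow(Add(16, X), 2)) (Function('o')(X, R) = Mul(Rational(1, 8), Pow(Add(Add(-2, Mul(Rational(1, 2), 4), Mul(2, 4), Mul(Rational(1, 2), 4, 4)), X), 2)) = Mul(Rational(1, 8), Pow(Add(Add(-2, 2, 8, 8), X), 2)) = Mul(Rational(1, 8), Pow(Add(16, X), 2)))
Add(Function('o')(V, 214), Mul(-1, 22321)) = Add(Mul(Rational(1, 8), Pow(Add(16, 4), 2)), Mul(-1, 22321)) = Add(Mul(Rational(1, 8), Pow(20, 2)), -22321) = Add(Mul(Rational(1, 8), 400), -22321) = Add(50, -22321) = -22271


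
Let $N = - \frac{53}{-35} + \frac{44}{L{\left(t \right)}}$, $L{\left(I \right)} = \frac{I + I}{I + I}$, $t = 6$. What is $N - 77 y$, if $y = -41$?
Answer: $\frac{112088}{35} \approx 3202.5$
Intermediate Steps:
$L{\left(I \right)} = 1$ ($L{\left(I \right)} = \frac{2 I}{2 I} = 2 I \frac{1}{2 I} = 1$)
$N = \frac{1593}{35}$ ($N = - \frac{53}{-35} + \frac{44}{1} = \left(-53\right) \left(- \frac{1}{35}\right) + 44 \cdot 1 = \frac{53}{35} + 44 = \frac{1593}{35} \approx 45.514$)
$N - 77 y = \frac{1593}{35} - -3157 = \frac{1593}{35} + 3157 = \frac{112088}{35}$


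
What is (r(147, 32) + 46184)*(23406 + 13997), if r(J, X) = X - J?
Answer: 1723118807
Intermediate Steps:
(r(147, 32) + 46184)*(23406 + 13997) = ((32 - 1*147) + 46184)*(23406 + 13997) = ((32 - 147) + 46184)*37403 = (-115 + 46184)*37403 = 46069*37403 = 1723118807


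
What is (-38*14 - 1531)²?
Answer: 4255969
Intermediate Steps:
(-38*14 - 1531)² = (-532 - 1531)² = (-2063)² = 4255969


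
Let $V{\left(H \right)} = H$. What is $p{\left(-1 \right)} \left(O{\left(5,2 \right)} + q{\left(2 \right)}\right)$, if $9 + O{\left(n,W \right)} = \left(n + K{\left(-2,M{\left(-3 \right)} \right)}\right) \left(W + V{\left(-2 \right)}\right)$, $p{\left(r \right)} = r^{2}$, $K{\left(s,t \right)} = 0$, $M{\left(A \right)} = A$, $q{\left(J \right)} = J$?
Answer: $-7$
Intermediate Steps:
$O{\left(n,W \right)} = -9 + n \left(-2 + W\right)$ ($O{\left(n,W \right)} = -9 + \left(n + 0\right) \left(W - 2\right) = -9 + n \left(-2 + W\right)$)
$p{\left(-1 \right)} \left(O{\left(5,2 \right)} + q{\left(2 \right)}\right) = \left(-1\right)^{2} \left(\left(-9 - 10 + 2 \cdot 5\right) + 2\right) = 1 \left(\left(-9 - 10 + 10\right) + 2\right) = 1 \left(-9 + 2\right) = 1 \left(-7\right) = -7$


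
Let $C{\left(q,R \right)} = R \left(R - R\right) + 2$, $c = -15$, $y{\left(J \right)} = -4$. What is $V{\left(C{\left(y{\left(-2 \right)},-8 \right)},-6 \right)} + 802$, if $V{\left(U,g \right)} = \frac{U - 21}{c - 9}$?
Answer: $\frac{19267}{24} \approx 802.79$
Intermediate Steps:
$C{\left(q,R \right)} = 2$ ($C{\left(q,R \right)} = R 0 + 2 = 0 + 2 = 2$)
$V{\left(U,g \right)} = \frac{7}{8} - \frac{U}{24}$ ($V{\left(U,g \right)} = \frac{U - 21}{-15 - 9} = \frac{-21 + U}{-24} = \left(-21 + U\right) \left(- \frac{1}{24}\right) = \frac{7}{8} - \frac{U}{24}$)
$V{\left(C{\left(y{\left(-2 \right)},-8 \right)},-6 \right)} + 802 = \left(\frac{7}{8} - \frac{1}{12}\right) + 802 = \frac{19}{24} + 802 = \frac{19267}{24}$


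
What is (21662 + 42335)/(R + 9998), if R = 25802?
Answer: 63997/35800 ≈ 1.7876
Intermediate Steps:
(21662 + 42335)/(R + 9998) = (21662 + 42335)/(25802 + 9998) = 63997/35800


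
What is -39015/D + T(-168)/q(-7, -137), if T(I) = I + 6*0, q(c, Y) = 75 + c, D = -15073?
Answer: 30189/256241 ≈ 0.11781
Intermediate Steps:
T(I) = I (T(I) = I + 0 = I)
-39015/D + T(-168)/q(-7, -137) = -39015/(-15073) - 168/(75 - 7) = -39015*(-1/15073) - 168/68 = 39015/15073 - 168*1/68 = 39015/15073 - 42/17 = 30189/256241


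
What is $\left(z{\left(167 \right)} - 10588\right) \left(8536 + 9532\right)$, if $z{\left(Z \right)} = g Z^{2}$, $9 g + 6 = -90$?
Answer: $- \frac{16698662416}{3} \approx -5.5662 \cdot 10^{9}$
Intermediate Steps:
$g = - \frac{32}{3}$ ($g = - \frac{2}{3} + \frac{1}{9} \left(-90\right) = - \frac{2}{3} - 10 = - \frac{32}{3} \approx -10.667$)
$z{\left(Z \right)} = - \frac{32 Z^{2}}{3}$
$\left(z{\left(167 \right)} - 10588\right) \left(8536 + 9532\right) = \left(- \frac{32 \cdot 167^{2}}{3} - 10588\right) \left(8536 + 9532\right) = \left(\left(- \frac{32}{3}\right) 27889 - 10588\right) 18068 = \left(- \frac{892448}{3} - 10588\right) 18068 = \left(- \frac{924212}{3}\right) 18068 = - \frac{16698662416}{3}$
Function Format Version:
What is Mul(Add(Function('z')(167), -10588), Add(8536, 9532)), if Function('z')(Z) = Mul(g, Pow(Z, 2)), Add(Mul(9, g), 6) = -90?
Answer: Rational(-16698662416, 3) ≈ -5.5662e+9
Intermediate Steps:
g = Rational(-32, 3) (g = Add(Rational(-2, 3), Mul(Rational(1, 9), -90)) = Add(Rational(-2, 3), -10) = Rational(-32, 3) ≈ -10.667)
Function('z')(Z) = Mul(Rational(-32, 3), Pow(Z, 2))
Mul(Add(Function('z')(167), -10588), Add(8536, 9532)) = Mul(Add(Mul(Rational(-32, 3), Pow(167, 2)), -10588), Add(8536, 9532)) = Mul(Add(Mul(Rational(-32, 3), 27889), -10588), 18068) = Mul(Add(Rational(-892448, 3), -10588), 18068) = Mul(Rational(-924212, 3), 18068) = Rational(-16698662416, 3)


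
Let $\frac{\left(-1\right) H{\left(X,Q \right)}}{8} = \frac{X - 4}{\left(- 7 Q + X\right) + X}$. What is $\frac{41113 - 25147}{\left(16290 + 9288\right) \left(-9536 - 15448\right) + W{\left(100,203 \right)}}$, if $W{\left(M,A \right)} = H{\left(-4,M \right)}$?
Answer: $- \frac{1412991}{56555106560} \approx -2.4984 \cdot 10^{-5}$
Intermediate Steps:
$H{\left(X,Q \right)} = - \frac{8 \left(-4 + X\right)}{- 7 Q + 2 X}$ ($H{\left(X,Q \right)} = - 8 \frac{X - 4}{\left(- 7 Q + X\right) + X} = - 8 \frac{-4 + X}{\left(X - 7 Q\right) + X} = - 8 \frac{-4 + X}{- 7 Q + 2 X} = - \frac{8 \left(-4 + X\right)}{- 7 Q + 2 X}$)
$W{\left(M,A \right)} = - \frac{64}{8 + 7 M}$ ($W{\left(M,A \right)} = \frac{8 \left(-4 - 4\right)}{\left(-2\right) \left(-4\right) + 7 M} = 8 \frac{1}{8 + 7 M} \left(-8\right) = - \frac{64}{8 + 7 M}$)
$\frac{41113 - 25147}{\left(16290 + 9288\right) \left(-9536 - 15448\right) + W{\left(100,203 \right)}} = \frac{41113 - 25147}{\left(16290 + 9288\right) \left(-9536 - 15448\right) - \frac{64}{8 + 7 \cdot 100}} = \frac{15966}{25578 \left(-24984\right) - \frac{64}{8 + 700}} = \frac{15966}{-639040752 - \frac{64}{708}} = \frac{15966}{-639040752 - \frac{16}{177}} = \frac{15966}{- \frac{113110213120}{177}} = 15966 \left(- \frac{177}{113110213120}\right) = - \frac{1412991}{56555106560}$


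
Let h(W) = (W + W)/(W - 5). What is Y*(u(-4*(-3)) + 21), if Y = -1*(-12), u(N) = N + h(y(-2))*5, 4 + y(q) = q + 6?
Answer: 396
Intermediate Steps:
y(q) = 2 + q (y(q) = -4 + (q + 6) = -4 + (6 + q) = 2 + q)
h(W) = 2*W/(-5 + W) (h(W) = (2*W)/(-5 + W) = 2*W/(-5 + W))
u(N) = N (u(N) = N + (2*(2 - 2)/(-5 + (2 - 2)))*5 = N + (2*0/(-5 + 0))*5 = N + (2*0/(-5))*5 = N + (2*0*(-⅕))*5 = N + 0*5 = N + 0 = N)
Y = 12
Y*(u(-4*(-3)) + 21) = 12*(-4*(-3) + 21) = 12*(12 + 21) = 12*33 = 396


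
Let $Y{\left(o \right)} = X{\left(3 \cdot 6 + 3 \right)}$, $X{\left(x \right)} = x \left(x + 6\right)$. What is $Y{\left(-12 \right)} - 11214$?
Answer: $-10647$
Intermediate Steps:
$X{\left(x \right)} = x \left(6 + x\right)$
$Y{\left(o \right)} = 567$ ($Y{\left(o \right)} = \left(3 \cdot 6 + 3\right) \left(6 + \left(3 \cdot 6 + 3\right)\right) = \left(18 + 3\right) \left(6 + \left(18 + 3\right)\right) = 21 \left(6 + 21\right) = 21 \cdot 27 = 567$)
$Y{\left(-12 \right)} - 11214 = 567 - 11214 = -10647$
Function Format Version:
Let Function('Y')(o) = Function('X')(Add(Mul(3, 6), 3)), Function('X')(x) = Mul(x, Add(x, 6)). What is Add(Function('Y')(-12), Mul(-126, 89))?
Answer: -10647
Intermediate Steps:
Function('X')(x) = Mul(x, Add(6, x))
Function('Y')(o) = 567 (Function('Y')(o) = Mul(Add(Mul(3, 6), 3), Add(6, Add(Mul(3, 6), 3))) = Mul(Add(18, 3), Add(6, Add(18, 3))) = Mul(21, Add(6, 21)) = Mul(21, 27) = 567)
Add(Function('Y')(-12), Mul(-126, 89)) = Add(567, Mul(-126, 89)) = Add(567, -11214) = -10647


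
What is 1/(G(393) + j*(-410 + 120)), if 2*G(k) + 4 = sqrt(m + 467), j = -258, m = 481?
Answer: 74818/5597732887 - sqrt(237)/5597732887 ≈ 1.3363e-5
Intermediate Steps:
G(k) = -2 + sqrt(237) (G(k) = -2 + sqrt(481 + 467)/2 = -2 + sqrt(948)/2 = -2 + (2*sqrt(237))/2 = -2 + sqrt(237))
1/(G(393) + j*(-410 + 120)) = 1/((-2 + sqrt(237)) - 258*(-410 + 120)) = 1/((-2 + sqrt(237)) - 258*(-290)) = 1/((-2 + sqrt(237)) + 74820) = 1/(74818 + sqrt(237))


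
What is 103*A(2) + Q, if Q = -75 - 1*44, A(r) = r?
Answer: 87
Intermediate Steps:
Q = -119 (Q = -75 - 44 = -119)
103*A(2) + Q = 103*2 - 119 = 206 - 119 = 87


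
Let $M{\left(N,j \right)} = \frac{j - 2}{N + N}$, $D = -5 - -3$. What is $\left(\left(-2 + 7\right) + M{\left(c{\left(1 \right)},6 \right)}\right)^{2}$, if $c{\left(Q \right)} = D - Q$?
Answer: $\frac{169}{9} \approx 18.778$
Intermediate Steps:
$D = -2$ ($D = -5 + 3 = -2$)
$c{\left(Q \right)} = -2 - Q$
$M{\left(N,j \right)} = \frac{-2 + j}{2 N}$
$\left(\left(-2 + 7\right) + M{\left(c{\left(1 \right)},6 \right)}\right)^{2} = \left(\left(-2 + 7\right) + \frac{-2 + 6}{2 \left(-2 - 1\right)}\right)^{2} = \left(5 + \frac{1}{2} \frac{1}{-2 - 1} \cdot 4\right)^{2} = \left(5 + \frac{1}{2} \frac{1}{-3} \cdot 4\right)^{2} = \left(5 + \frac{1}{2} \left(- \frac{1}{3}\right) 4\right)^{2} = \left(5 - \frac{2}{3}\right)^{2} = \left(\frac{13}{3}\right)^{2} = \frac{169}{9}$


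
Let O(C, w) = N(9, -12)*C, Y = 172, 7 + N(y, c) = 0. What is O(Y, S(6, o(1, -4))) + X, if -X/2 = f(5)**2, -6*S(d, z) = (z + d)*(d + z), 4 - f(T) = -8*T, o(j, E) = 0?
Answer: -5076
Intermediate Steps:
N(y, c) = -7 (N(y, c) = -7 + 0 = -7)
f(T) = 4 + 8*T (f(T) = 4 - (-8)*T = 4 + 8*T)
S(d, z) = -(d + z)**2/6 (S(d, z) = -(z + d)*(d + z)/6 = -(d + z)*(d + z)/6 = -(d + z)**2/6)
O(C, w) = -7*C
X = -3872 (X = -2*(4 + 8*5)**2 = -2*(4 + 40)**2 = -2*44**2 = -2*1936 = -3872)
O(Y, S(6, o(1, -4))) + X = -7*172 - 3872 = -1204 - 3872 = -5076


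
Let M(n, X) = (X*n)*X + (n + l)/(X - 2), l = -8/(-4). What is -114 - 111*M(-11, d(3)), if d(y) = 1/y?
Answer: -8666/15 ≈ -577.73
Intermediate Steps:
l = 2 (l = -8*(-¼) = 2)
M(n, X) = n*X² + (2 + n)/(-2 + X) (M(n, X) = (X*n)*X + (n + 2)/(X - 2) = n*X² + (2 + n)/(-2 + X))
-114 - 111*M(-11, d(3)) = -114 - 111*(2 - 11 - 11*(1/3)³ - 2*(-11)*(1/3)²)/(-2 + 1/3) = -114 - 111*(2 - 11 - 11*(⅓)³ - 2*(-11)*(⅓)²)/(-2 + ⅓) = -114 - 111*(2 - 11 - 11*1/27 - 2*(-11)*⅑)/(-5/3) = -114 - (-333)*(2 - 11 - 11/27 + 22/9)/5 = -114 - (-333)*(-188)/(5*27) = -114 - 111*188/45 = -114 - 6956/15 = -8666/15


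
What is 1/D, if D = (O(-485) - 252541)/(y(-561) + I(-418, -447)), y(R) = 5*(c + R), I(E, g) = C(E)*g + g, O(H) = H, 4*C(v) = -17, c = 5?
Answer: 5309/1012104 ≈ 0.0052455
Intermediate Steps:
C(v) = -17/4 (C(v) = (¼)*(-17) = -17/4)
I(E, g) = -13*g/4 (I(E, g) = -17*g/4 + g = -13*g/4)
y(R) = 25 + 5*R (y(R) = 5*(5 + R) = 25 + 5*R)
D = 1012104/5309 (D = (-485 - 252541)/((25 + 5*(-561)) - 13/4*(-447)) = -253026/((25 - 2805) + 5811/4) = -253026/(-2780 + 5811/4) = -253026/(-5309/4) = -253026*(-4/5309) = 1012104/5309 ≈ 190.64)
1/D = 1/(1012104/5309) = 5309/1012104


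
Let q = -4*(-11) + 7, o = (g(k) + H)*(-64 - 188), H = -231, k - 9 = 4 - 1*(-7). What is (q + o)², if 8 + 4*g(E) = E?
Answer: 3307055049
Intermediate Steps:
k = 20 (k = 9 + (4 - 1*(-7)) = 9 + (4 + 7) = 9 + 11 = 20)
g(E) = -2 + E/4
o = 57456 (o = ((-2 + (¼)*20) - 231)*(-64 - 188) = ((-2 + 5) - 231)*(-252) = (3 - 231)*(-252) = -228*(-252) = 57456)
q = 51 (q = 44 + 7 = 51)
(q + o)² = (51 + 57456)² = 57507² = 3307055049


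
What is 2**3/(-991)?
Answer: -8/991 ≈ -0.0080727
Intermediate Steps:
2**3/(-991) = 8*(-1/991) = -8/991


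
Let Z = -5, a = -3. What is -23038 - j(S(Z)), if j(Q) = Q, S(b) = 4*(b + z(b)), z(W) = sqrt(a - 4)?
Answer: -23018 - 4*I*sqrt(7) ≈ -23018.0 - 10.583*I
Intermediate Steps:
z(W) = I*sqrt(7) (z(W) = sqrt(-3 - 4) = sqrt(-7) = I*sqrt(7))
S(b) = 4*b + 4*I*sqrt(7) (S(b) = 4*(b + I*sqrt(7)) = 4*b + 4*I*sqrt(7))
-23038 - j(S(Z)) = -23038 - (4*(-5) + 4*I*sqrt(7)) = -23038 - (-20 + 4*I*sqrt(7)) = -23038 + (20 - 4*I*sqrt(7)) = -23018 - 4*I*sqrt(7)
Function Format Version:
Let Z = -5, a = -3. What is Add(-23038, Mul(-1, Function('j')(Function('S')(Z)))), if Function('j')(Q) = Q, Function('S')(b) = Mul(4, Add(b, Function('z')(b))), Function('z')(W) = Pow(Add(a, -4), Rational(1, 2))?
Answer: Add(-23018, Mul(-4, I, Pow(7, Rational(1, 2)))) ≈ Add(-23018., Mul(-10.583, I))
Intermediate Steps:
Function('z')(W) = Mul(I, Pow(7, Rational(1, 2))) (Function('z')(W) = Pow(Add(-3, -4), Rational(1, 2)) = Pow(-7, Rational(1, 2)) = Mul(I, Pow(7, Rational(1, 2))))
Function('S')(b) = Add(Mul(4, b), Mul(4, I, Pow(7, Rational(1, 2)))) (Function('S')(b) = Mul(4, Add(b, Mul(I, Pow(7, Rational(1, 2))))) = Add(Mul(4, b), Mul(4, I, Pow(7, Rational(1, 2)))))
Add(-23038, Mul(-1, Function('j')(Function('S')(Z)))) = Add(-23038, Mul(-1, Add(Mul(4, -5), Mul(4, I, Pow(7, Rational(1, 2)))))) = Add(-23038, Mul(-1, Add(-20, Mul(4, I, Pow(7, Rational(1, 2)))))) = Add(-23038, Add(20, Mul(-4, I, Pow(7, Rational(1, 2))))) = Add(-23018, Mul(-4, I, Pow(7, Rational(1, 2))))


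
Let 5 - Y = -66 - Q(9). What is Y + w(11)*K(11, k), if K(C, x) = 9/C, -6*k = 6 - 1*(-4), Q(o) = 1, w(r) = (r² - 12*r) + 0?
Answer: 63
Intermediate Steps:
w(r) = r² - 12*r
k = -5/3 (k = -(6 - 1*(-4))/6 = -(6 + 4)/6 = -⅙*10 = -5/3 ≈ -1.6667)
Y = 72 (Y = 5 - (-66 - 1*1) = 5 - (-66 - 1) = 5 - 1*(-67) = 5 + 67 = 72)
Y + w(11)*K(11, k) = 72 + (11*(-12 + 11))*(9/11) = 72 + (11*(-1))*(9*(1/11)) = 72 - 11*9/11 = 72 - 9 = 63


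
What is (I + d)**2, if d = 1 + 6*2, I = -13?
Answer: 0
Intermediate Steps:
d = 13 (d = 1 + 12 = 13)
(I + d)**2 = (-13 + 13)**2 = 0**2 = 0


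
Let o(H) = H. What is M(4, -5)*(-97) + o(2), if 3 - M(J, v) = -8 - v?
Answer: -580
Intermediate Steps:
M(J, v) = 11 + v (M(J, v) = 3 - (-8 - v) = 3 + (8 + v) = 11 + v)
M(4, -5)*(-97) + o(2) = (11 - 5)*(-97) + 2 = 6*(-97) + 2 = -582 + 2 = -580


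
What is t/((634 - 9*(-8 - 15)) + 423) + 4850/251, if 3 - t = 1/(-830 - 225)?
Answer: 3234183333/167356760 ≈ 19.325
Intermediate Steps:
t = 3166/1055 (t = 3 - 1/(-830 - 225) = 3 - 1/(-1055) = 3 - 1*(-1/1055) = 3 + 1/1055 = 3166/1055 ≈ 3.0009)
t/((634 - 9*(-8 - 15)) + 423) + 4850/251 = 3166/(1055*((634 - 9*(-8 - 15)) + 423)) + 4850/251 = 3166/(1055*((634 - 9*(-23)) + 423)) + 4850*(1/251) = 3166/(1055*((634 + 207) + 423)) + 4850/251 = 3166/(1055*(841 + 423)) + 4850/251 = (3166/1055)/1264 + 4850/251 = (3166/1055)*(1/1264) + 4850/251 = 1583/666760 + 4850/251 = 3234183333/167356760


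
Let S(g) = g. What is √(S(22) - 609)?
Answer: I*√587 ≈ 24.228*I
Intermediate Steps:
√(S(22) - 609) = √(22 - 609) = √(-587) = I*√587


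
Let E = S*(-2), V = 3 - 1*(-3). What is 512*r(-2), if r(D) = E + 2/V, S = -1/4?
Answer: 1280/3 ≈ 426.67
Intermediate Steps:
S = -¼ (S = -1*¼ = -¼ ≈ -0.25000)
V = 6 (V = 3 + 3 = 6)
E = ½ (E = -¼*(-2) = ½ ≈ 0.50000)
r(D) = ⅚ (r(D) = ½ + 2/6 = ½ + 2*(⅙) = ½ + ⅓ = ⅚)
512*r(-2) = 512*(⅚) = 1280/3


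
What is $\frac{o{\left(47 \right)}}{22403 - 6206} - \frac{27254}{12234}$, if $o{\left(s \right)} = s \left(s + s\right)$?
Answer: $- \frac{64563871}{33025683} \approx -1.955$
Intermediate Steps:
$o{\left(s \right)} = 2 s^{2}$ ($o{\left(s \right)} = s 2 s = 2 s^{2}$)
$\frac{o{\left(47 \right)}}{22403 - 6206} - \frac{27254}{12234} = \frac{2 \cdot 47^{2}}{22403 - 6206} - \frac{27254}{12234} = \frac{2 \cdot 2209}{22403 - 6206} - \frac{13627}{6117} = \frac{4418}{16197} - \frac{13627}{6117} = - \frac{64563871}{33025683}$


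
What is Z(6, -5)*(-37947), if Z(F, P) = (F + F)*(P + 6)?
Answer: -455364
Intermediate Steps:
Z(F, P) = 2*F*(6 + P) (Z(F, P) = (2*F)*(6 + P) = 2*F*(6 + P))
Z(6, -5)*(-37947) = (2*6*(6 - 5))*(-37947) = (2*6*1)*(-37947) = 12*(-37947) = -455364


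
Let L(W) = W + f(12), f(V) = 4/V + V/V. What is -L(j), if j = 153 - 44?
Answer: -331/3 ≈ -110.33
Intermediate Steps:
f(V) = 1 + 4/V (f(V) = 4/V + 1 = 1 + 4/V)
j = 109
L(W) = 4/3 + W (L(W) = W + (4 + 12)/12 = W + (1/12)*16 = W + 4/3 = 4/3 + W)
-L(j) = -(4/3 + 109) = -1*331/3 = -331/3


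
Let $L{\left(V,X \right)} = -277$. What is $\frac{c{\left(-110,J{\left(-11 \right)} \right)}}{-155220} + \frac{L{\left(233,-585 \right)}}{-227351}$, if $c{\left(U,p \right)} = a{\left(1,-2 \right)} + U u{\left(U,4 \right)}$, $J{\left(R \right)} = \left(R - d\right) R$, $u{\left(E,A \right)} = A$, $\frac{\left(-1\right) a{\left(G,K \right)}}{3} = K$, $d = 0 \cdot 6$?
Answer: $\frac{70833137}{17644711110} \approx 0.0040144$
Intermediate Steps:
$d = 0$
$a{\left(G,K \right)} = - 3 K$
$J{\left(R \right)} = R^{2}$ ($J{\left(R \right)} = \left(R - 0\right) R = \left(R + 0\right) R = R R = R^{2}$)
$c{\left(U,p \right)} = 6 + 4 U$ ($c{\left(U,p \right)} = \left(-3\right) \left(-2\right) + U 4 = 6 + 4 U$)
$\frac{c{\left(-110,J{\left(-11 \right)} \right)}}{-155220} + \frac{L{\left(233,-585 \right)}}{-227351} = \frac{6 + 4 \left(-110\right)}{-155220} - \frac{277}{-227351} = \left(6 - 440\right) \left(- \frac{1}{155220}\right) - - \frac{277}{227351} = \left(-434\right) \left(- \frac{1}{155220}\right) + \frac{277}{227351} = \frac{217}{77610} + \frac{277}{227351} = \frac{70833137}{17644711110}$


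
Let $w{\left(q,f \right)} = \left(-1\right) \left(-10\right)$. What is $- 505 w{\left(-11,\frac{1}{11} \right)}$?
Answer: $-5050$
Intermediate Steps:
$w{\left(q,f \right)} = 10$
$- 505 w{\left(-11,\frac{1}{11} \right)} = \left(-505\right) 10 = -5050$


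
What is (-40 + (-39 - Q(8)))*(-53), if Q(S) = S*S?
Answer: 7579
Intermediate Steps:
Q(S) = S²
(-40 + (-39 - Q(8)))*(-53) = (-40 + (-39 - 1*8²))*(-53) = (-40 + (-39 - 1*64))*(-53) = (-40 + (-39 - 64))*(-53) = (-40 - 103)*(-53) = -143*(-53) = 7579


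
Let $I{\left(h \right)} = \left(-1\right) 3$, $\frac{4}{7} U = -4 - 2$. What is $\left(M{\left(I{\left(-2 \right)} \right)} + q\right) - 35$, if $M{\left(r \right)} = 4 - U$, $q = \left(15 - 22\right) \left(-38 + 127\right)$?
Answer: $- \frac{1287}{2} \approx -643.5$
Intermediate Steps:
$U = - \frac{21}{2}$ ($U = \frac{7 \left(-4 - 2\right)}{4} = \frac{7}{4} \left(-6\right) = - \frac{21}{2} \approx -10.5$)
$I{\left(h \right)} = -3$
$q = -623$ ($q = \left(-7\right) 89 = -623$)
$M{\left(r \right)} = \frac{29}{2}$ ($M{\left(r \right)} = 4 - - \frac{21}{2} = 4 + \frac{21}{2} = \frac{29}{2}$)
$\left(M{\left(I{\left(-2 \right)} \right)} + q\right) - 35 = \left(\frac{29}{2} - 623\right) - 35 = - \frac{1217}{2} - 35 = - \frac{1287}{2}$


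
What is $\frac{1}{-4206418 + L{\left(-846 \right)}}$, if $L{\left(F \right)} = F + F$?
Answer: $- \frac{1}{4208110} \approx -2.3764 \cdot 10^{-7}$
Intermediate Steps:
$L{\left(F \right)} = 2 F$
$\frac{1}{-4206418 + L{\left(-846 \right)}} = \frac{1}{-4206418 + 2 \left(-846\right)} = \frac{1}{-4206418 - 1692} = \frac{1}{-4208110} = - \frac{1}{4208110}$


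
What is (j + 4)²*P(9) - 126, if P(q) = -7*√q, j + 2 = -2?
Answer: -126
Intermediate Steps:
j = -4 (j = -2 - 2 = -4)
(j + 4)²*P(9) - 126 = (-4 + 4)²*(-7*√9) - 126 = 0²*(-7*3) - 126 = 0*(-21) - 126 = 0 - 126 = -126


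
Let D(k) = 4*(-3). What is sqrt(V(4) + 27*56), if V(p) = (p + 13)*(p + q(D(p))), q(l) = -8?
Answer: 38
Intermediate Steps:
D(k) = -12
V(p) = (-8 + p)*(13 + p) (V(p) = (p + 13)*(p - 8) = (13 + p)*(-8 + p) = (-8 + p)*(13 + p))
sqrt(V(4) + 27*56) = sqrt((-104 + 4**2 + 5*4) + 27*56) = sqrt((-104 + 16 + 20) + 1512) = sqrt(-68 + 1512) = sqrt(1444) = 38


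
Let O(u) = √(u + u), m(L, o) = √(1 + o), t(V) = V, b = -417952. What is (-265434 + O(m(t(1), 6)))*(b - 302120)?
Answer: 191131591248 - 720072*√2*7^(¼) ≈ 1.9113e+11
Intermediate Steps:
O(u) = √2*√u (O(u) = √(2*u) = √2*√u)
(-265434 + O(m(t(1), 6)))*(b - 302120) = (-265434 + √2*√(√(1 + 6)))*(-417952 - 302120) = (-265434 + √2*√(√7))*(-720072) = (-265434 + √2*7^(¼))*(-720072) = 191131591248 - 720072*√2*7^(¼)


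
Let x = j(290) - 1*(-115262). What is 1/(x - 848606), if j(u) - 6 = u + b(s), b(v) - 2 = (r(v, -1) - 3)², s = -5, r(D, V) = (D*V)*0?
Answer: -1/733037 ≈ -1.3642e-6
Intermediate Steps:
r(D, V) = 0
b(v) = 11 (b(v) = 2 + (0 - 3)² = 2 + (-3)² = 2 + 9 = 11)
j(u) = 17 + u (j(u) = 6 + (u + 11) = 6 + (11 + u) = 17 + u)
x = 115569 (x = (17 + 290) - 1*(-115262) = 307 + 115262 = 115569)
1/(x - 848606) = 1/(115569 - 848606) = 1/(-733037) = -1/733037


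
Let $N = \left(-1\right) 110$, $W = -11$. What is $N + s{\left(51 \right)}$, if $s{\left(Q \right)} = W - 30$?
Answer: $-151$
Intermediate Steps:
$s{\left(Q \right)} = -41$ ($s{\left(Q \right)} = -11 - 30 = -41$)
$N = -110$
$N + s{\left(51 \right)} = -110 - 41 = -151$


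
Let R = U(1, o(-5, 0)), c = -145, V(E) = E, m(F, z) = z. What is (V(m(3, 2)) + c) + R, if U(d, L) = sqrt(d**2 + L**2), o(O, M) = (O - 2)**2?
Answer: -143 + sqrt(2402) ≈ -93.990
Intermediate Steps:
o(O, M) = (-2 + O)**2
U(d, L) = sqrt(L**2 + d**2)
R = sqrt(2402) (R = sqrt(((-2 - 5)**2)**2 + 1**2) = sqrt(((-7)**2)**2 + 1) = sqrt(49**2 + 1) = sqrt(2401 + 1) = sqrt(2402) ≈ 49.010)
(V(m(3, 2)) + c) + R = (2 - 145) + sqrt(2402) = -143 + sqrt(2402)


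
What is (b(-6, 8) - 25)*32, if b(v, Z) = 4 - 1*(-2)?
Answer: -608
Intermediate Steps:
b(v, Z) = 6 (b(v, Z) = 4 + 2 = 6)
(b(-6, 8) - 25)*32 = (6 - 25)*32 = -19*32 = -608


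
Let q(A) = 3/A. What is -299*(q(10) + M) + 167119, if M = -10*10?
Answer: 1969293/10 ≈ 1.9693e+5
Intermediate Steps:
M = -100
-299*(q(10) + M) + 167119 = -299*(3/10 - 100) + 167119 = -299*(-997/10) + 167119 = 298103/10 + 167119 = 1969293/10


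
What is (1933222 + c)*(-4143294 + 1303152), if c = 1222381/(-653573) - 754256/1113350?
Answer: -1997639105038969906341402/363827749775 ≈ -5.4906e+12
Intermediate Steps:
c = -926949621519/363827749775 (c = 1222381*(-1/653573) - 754256*1/1113350 = -1222381/653573 - 377128/556675 = -926949621519/363827749775 ≈ -2.5478)
(1933222 + c)*(-4143294 + 1303152) = (1933222 - 926949621519/363827749775)*(-4143294 + 1303152) = (703358883125903531/363827749775)*(-2840142) = -1997639105038969906341402/363827749775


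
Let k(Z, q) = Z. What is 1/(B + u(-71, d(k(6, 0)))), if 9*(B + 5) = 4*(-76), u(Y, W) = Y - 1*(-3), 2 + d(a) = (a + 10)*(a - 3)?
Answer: -9/961 ≈ -0.0093652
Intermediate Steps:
d(a) = -2 + (-3 + a)*(10 + a) (d(a) = -2 + (a + 10)*(a - 3) = -2 + (10 + a)*(-3 + a) = -2 + (-3 + a)*(10 + a))
u(Y, W) = 3 + Y (u(Y, W) = Y + 3 = 3 + Y)
B = -349/9 (B = -5 + (4*(-76))/9 = -5 + (1/9)*(-304) = -5 - 304/9 = -349/9 ≈ -38.778)
1/(B + u(-71, d(k(6, 0)))) = 1/(-349/9 + (3 - 71)) = 1/(-349/9 - 68) = 1/(-961/9) = -9/961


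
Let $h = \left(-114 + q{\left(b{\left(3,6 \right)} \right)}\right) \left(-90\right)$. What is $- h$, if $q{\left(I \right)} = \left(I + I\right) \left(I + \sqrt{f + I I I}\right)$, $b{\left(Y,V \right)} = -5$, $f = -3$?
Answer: $-5760 - 7200 i \sqrt{2} \approx -5760.0 - 10182.0 i$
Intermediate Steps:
$q{\left(I \right)} = 2 I \left(I + \sqrt{-3 + I^{3}}\right)$ ($q{\left(I \right)} = \left(I + I\right) \left(I + \sqrt{-3 + I I I}\right) = 2 I \left(I + \sqrt{-3 + I^{2} I}\right) = 2 I \left(I + \sqrt{-3 + I^{3}}\right)$)
$h = 5760 + 7200 i \sqrt{2}$ ($h = \left(-114 + 2 \left(-5\right) \left(-5 + \sqrt{-3 + \left(-5\right)^{3}}\right)\right) \left(-90\right) = \left(-114 + 2 \left(-5\right) \left(-5 + \sqrt{-3 - 125}\right)\right) \left(-90\right) = \left(-114 + 2 \left(-5\right) \left(-5 + \sqrt{-128}\right)\right) \left(-90\right) = \left(-114 + 2 \left(-5\right) \left(-5 + 8 i \sqrt{2}\right)\right) \left(-90\right) = \left(-114 + \left(50 - 80 i \sqrt{2}\right)\right) \left(-90\right) = \left(-64 - 80 i \sqrt{2}\right) \left(-90\right) = 5760 + 7200 i \sqrt{2} \approx 5760.0 + 10182.0 i$)
$- h = - (5760 + 7200 i \sqrt{2}) = -5760 - 7200 i \sqrt{2}$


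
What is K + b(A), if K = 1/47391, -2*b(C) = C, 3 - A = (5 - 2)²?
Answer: 142174/47391 ≈ 3.0000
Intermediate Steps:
A = -6 (A = 3 - (5 - 2)² = 3 - 1*3² = 3 - 1*9 = 3 - 9 = -6)
b(C) = -C/2
K = 1/47391 ≈ 2.1101e-5
K + b(A) = 1/47391 - ½*(-6) = 1/47391 + 3 = 142174/47391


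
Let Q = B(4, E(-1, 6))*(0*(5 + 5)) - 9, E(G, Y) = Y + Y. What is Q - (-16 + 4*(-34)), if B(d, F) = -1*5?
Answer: 143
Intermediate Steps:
E(G, Y) = 2*Y
B(d, F) = -5
Q = -9 (Q = -0*(5 + 5) - 9 = -0*10 - 9 = -5*0 - 9 = 0 - 9 = -9)
Q - (-16 + 4*(-34)) = -9 - (-16 + 4*(-34)) = -9 - (-16 - 136) = -9 - 1*(-152) = -9 + 152 = 143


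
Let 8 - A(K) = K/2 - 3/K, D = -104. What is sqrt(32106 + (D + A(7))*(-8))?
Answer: sqrt(1612030)/7 ≈ 181.38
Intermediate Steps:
A(K) = 8 + 3/K - K/2 (A(K) = 8 - (K/2 - 3/K) = 8 + (3/K - K/2) = 8 + 3/K - K/2)
sqrt(32106 + (D + A(7))*(-8)) = sqrt(32106 + (-104 + (8 + 3/7 - 1/2*7))*(-8)) = sqrt(32106 + (-104 + (8 + 3*(1/7) - 7/2))*(-8)) = sqrt(32106 + (-104 + (8 + 3/7 - 7/2))*(-8)) = sqrt(32106 + (-104 + 69/14)*(-8)) = sqrt(32106 - 1387/14*(-8)) = sqrt(32106 + 5548/7) = sqrt(230290/7) = sqrt(1612030)/7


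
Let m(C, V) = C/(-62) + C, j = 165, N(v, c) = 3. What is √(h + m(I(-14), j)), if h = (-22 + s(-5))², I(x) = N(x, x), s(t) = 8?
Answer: √764770/62 ≈ 14.105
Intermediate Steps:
I(x) = 3
h = 196 (h = (-22 + 8)² = (-14)² = 196)
m(C, V) = 61*C/62 (m(C, V) = C*(-1/62) + C = -C/62 + C = 61*C/62)
√(h + m(I(-14), j)) = √(196 + (61/62)*3) = √(196 + 183/62) = √(12335/62) = √764770/62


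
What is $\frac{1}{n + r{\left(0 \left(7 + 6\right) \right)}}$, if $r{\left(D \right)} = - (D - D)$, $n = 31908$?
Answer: $\frac{1}{31908} \approx 3.134 \cdot 10^{-5}$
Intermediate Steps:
$r{\left(D \right)} = 0$ ($r{\left(D \right)} = \left(-1\right) 0 = 0$)
$\frac{1}{n + r{\left(0 \left(7 + 6\right) \right)}} = \frac{1}{31908 + 0} = \frac{1}{31908}$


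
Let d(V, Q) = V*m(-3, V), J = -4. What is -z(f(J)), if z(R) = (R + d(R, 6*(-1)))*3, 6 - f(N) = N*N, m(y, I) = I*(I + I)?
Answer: 6030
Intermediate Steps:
m(y, I) = 2*I**2 (m(y, I) = I*(2*I) = 2*I**2)
f(N) = 6 - N**2 (f(N) = 6 - N*N = 6 - N**2)
d(V, Q) = 2*V**3 (d(V, Q) = V*(2*V**2) = 2*V**3)
z(R) = 3*R + 6*R**3 (z(R) = (R + 2*R**3)*3 = 3*R + 6*R**3)
-z(f(J)) = -(3*(6 - 1*(-4)**2) + 6*(6 - 1*(-4)**2)**3) = -(3*(6 - 1*16) + 6*(6 - 1*16)**3) = -(3*(6 - 16) + 6*(6 - 16)**3) = -(3*(-10) + 6*(-10)**3) = -(-30 + 6*(-1000)) = -(-30 - 6000) = -1*(-6030) = 6030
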